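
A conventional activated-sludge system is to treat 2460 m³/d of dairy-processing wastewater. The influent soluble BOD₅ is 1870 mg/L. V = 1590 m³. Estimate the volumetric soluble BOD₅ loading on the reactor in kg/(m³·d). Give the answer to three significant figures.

L_v ≈ 2.89 kg soluble BOD₅/(m³·d)

Volumetric loading L_v = Q·S₀ / V = 2460 × 1870 g/m³ / 1590 m³ = 2893 g/(m³·d) = 2.893 kg soluble BOD₅/(m³·d).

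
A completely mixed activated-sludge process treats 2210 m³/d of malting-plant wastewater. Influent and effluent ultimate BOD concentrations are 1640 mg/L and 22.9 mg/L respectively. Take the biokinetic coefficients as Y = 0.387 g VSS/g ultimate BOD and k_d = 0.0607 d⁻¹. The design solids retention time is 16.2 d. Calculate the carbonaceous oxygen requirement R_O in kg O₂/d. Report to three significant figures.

Observed yield with endogenous decay: Y_obs = Y / (1 + k_d·θ_c) = 0.387 / (1 + 0.0607 × 16.2) = 0.387 / 1.983 = 0.1951 g VSS/g ultimate BOD.
Mass of ultimate BOD removed per day: Q(S₀ − S) = 2210 × 1617 g/m³ = 3574 kg/d.
Net sludge production P_X = 0.1951 × 3574 = 697.3 kg VSS/d.
Carbonaceous O₂ demand = substrate oxidised − cell-mass equivalent = 3574 − 1.42 × 697.3 = 2584 kg O₂/d.

R_O ≈ 2580 kg O₂/d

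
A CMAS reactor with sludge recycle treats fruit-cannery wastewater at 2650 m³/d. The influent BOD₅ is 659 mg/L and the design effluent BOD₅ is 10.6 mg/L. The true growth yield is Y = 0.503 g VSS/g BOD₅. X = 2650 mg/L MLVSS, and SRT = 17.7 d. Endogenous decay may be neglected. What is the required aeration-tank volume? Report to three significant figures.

V ≈ 5770 m³

With k_d = 0 the design equation reduces to V = Y Q (S₀−S) θ_c / X = 0.503 × 2650 × (659 − 10.6) × 17.7 / 2650 = 5773 m³.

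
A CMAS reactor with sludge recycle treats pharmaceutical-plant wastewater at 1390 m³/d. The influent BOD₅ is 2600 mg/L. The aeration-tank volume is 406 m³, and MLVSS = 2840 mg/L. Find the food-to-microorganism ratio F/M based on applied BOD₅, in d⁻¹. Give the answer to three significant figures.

F/M ≈ 3.13 d⁻¹

Food-to-microorganism ratio F/M = Q S₀ / (V X) = 1390 × 2600 / (406.0 × 2840) = 3.134 d⁻¹.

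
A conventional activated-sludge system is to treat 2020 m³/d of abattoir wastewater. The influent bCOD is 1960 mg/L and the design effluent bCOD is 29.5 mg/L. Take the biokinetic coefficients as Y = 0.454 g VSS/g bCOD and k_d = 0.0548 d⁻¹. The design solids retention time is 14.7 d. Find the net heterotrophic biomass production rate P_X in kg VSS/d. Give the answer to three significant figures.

P_X ≈ 981 kg VSS/d

Y_obs = Y / (1 + k_d θ_c) = 0.454 / (1 + 0.0548 × 14.7) = 0.454 / 1.806 = 0.2514.
Q·(S₀ − S) = 2020 × (1960 − 29.5) × 10⁻³ = 3900 kg/d removed.
Biomass produced: P_X = Y_obs·Q·ΔS = 0.2514 × 3900 ≈ 980.5 kg VSS/d.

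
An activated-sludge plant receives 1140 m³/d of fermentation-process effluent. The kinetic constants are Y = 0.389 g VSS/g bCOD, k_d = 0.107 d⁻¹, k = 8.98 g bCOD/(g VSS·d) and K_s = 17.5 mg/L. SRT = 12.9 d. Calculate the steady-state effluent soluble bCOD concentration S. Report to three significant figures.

Effluent substrate depends only on kinetics and SRT: S = K_s(1 + k_d θ_c) / [θ_c(Yk − k_d) − 1] = 17.5 × (1 + 0.107 × 12.9) / [12.9 × (0.389 × 8.98 − 0.107) − 1] = 41.66 / 42.68 = 0.9759 mg/L.

S ≈ 0.976 mg/L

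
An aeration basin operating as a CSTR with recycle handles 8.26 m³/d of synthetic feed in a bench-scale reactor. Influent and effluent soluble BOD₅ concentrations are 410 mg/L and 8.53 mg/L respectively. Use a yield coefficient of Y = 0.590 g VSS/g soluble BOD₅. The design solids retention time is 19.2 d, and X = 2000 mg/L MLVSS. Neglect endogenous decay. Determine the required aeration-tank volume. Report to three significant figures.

V ≈ 18.8 m³

Biomass mass balance (decay neglected): V·X = Y·Q·(S₀ − S)·θ_c, so V = 0.590 × 8.26 × (410 − 8.53) × 19.2 / 2000 = 18.78 m³.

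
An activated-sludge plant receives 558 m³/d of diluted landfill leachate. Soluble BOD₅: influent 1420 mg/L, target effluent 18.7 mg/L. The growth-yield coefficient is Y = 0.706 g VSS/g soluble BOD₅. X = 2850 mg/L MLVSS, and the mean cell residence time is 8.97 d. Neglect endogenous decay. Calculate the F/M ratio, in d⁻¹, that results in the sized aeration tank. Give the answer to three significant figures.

Biomass mass balance (decay neglected): V·X = Y·Q·(S₀ − S)·θ_c, so V = 0.706 × 558 × (1420 − 18.7) × 8.97 / 2850 = 1737 m³.
Food-to-microorganism ratio F/M = Q S₀ / (V X) = 558 × 1420 / (1737 × 2850) = 0.1600 d⁻¹.

F/M ≈ 0.160 d⁻¹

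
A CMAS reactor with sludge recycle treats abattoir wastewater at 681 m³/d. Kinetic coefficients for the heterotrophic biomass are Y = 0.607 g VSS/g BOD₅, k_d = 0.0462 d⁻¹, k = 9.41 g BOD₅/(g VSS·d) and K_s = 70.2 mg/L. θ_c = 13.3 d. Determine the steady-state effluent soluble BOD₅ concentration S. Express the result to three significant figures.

S ≈ 1.52 mg/L

Effluent substrate depends only on kinetics and SRT: S = K_s(1 + k_d θ_c) / [θ_c(Yk − k_d) − 1] = 70.2 × (1 + 0.0462 × 13.3) / [13.3 × (0.607 × 9.41 − 0.0462) − 1] = 113.3 / 74.35 = 1.524 mg/L.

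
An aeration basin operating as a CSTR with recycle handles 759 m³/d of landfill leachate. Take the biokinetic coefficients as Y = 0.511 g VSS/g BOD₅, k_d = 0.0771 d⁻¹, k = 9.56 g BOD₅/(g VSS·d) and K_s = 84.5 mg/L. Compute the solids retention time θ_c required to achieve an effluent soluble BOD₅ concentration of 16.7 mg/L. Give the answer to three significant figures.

At the target effluent, Y k S/(K_s+S) = 0.511×9.56×16.7/101.2 = 0.8061 d⁻¹.
Then 1/θ_c = μ − k_d = 0.8061 − 0.0771 = 0.7290 d⁻¹, giving θ_c = 1.372 d.

θ_c ≈ 1.37 d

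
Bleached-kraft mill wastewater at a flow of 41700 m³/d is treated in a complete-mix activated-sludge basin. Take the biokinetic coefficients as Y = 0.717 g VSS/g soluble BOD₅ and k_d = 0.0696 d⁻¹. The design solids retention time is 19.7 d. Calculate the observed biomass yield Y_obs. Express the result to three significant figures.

Y_obs ≈ 0.302 g VSS/g soluble BOD₅

Y_obs = Y / (1 + k_d θ_c) = 0.717 / (1 + 0.0696 × 19.7) = 0.717 / 2.371 = 0.3024.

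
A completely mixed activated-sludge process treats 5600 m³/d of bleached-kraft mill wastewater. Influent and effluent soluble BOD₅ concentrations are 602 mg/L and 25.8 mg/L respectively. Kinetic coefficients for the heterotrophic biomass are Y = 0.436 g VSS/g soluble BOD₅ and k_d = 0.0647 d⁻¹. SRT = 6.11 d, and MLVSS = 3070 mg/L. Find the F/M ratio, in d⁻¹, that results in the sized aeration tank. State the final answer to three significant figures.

F/M ≈ 0.547 d⁻¹

Steady-state biomass mass balance: V·X·(1 + k_d·θ_c) = Y·Q·(S₀ − S)·θ_c, so V = 0.436 × 5600 × (602 − 25.8) × 6.11 / [3070 × (1 + 0.0647 × 6.11)] = 8.6×10^6 / 4284 = 2007 m³.
Food-to-microorganism ratio F/M = Q S₀ / (V X) = 5600 × 602 / (2007 × 3070) = 0.5472 d⁻¹.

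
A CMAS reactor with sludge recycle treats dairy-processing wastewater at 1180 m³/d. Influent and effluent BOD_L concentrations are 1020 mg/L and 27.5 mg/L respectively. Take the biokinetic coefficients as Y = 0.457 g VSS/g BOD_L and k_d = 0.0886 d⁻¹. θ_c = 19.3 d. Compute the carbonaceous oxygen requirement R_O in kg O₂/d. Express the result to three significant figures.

The observed yield is Y_obs = Y/(1 + k_d·θ_c) = 0.457 / (1 + 0.0886 × 19.3) = 0.457 / 2.710 = 0.1686 g VSS per g BOD_L removed.
Substrate removed = Q·(S₀ − S) = 1180 m³/d × (1020 − 27.5) g/m³ = 1.17×10^6 g/d = 1171 kg/d.
P_X = Y_obs·Q·(S₀ − S) = 0.1686 × 1171 = 197.5 kg VSS/d.
R_O = Q·(S₀ − S) − 1.42·P_X = 1171 − 1.42 × 197.5 = 890.7 kg O₂/d.

R_O ≈ 891 kg O₂/d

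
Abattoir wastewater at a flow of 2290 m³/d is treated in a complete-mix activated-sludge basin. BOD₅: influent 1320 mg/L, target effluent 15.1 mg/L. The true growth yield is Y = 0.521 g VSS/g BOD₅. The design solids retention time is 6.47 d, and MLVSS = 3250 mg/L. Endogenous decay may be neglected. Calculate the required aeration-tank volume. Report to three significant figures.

V ≈ 3100 m³

V·X = Y·Q·ΔS·θ_c gives V = 0.521 × 2290 × (1320 − 15.1) × 6.47 / 3250 = 3099 m³.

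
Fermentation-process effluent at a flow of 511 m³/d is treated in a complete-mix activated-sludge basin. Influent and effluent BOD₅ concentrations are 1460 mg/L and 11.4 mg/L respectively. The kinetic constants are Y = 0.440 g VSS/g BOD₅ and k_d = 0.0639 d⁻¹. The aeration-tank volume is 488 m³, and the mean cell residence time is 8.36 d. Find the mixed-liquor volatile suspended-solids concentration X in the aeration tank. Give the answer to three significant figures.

X = Y·Q·ΔS·θ_c / [V·(1 + k_d θ_c)] = 0.440 × 511 × (1460 − 11.4) × 8.36 / [488 × (1 + 0.0639 × 8.36)] = 3637 mg/L.

X ≈ 3640 mg/L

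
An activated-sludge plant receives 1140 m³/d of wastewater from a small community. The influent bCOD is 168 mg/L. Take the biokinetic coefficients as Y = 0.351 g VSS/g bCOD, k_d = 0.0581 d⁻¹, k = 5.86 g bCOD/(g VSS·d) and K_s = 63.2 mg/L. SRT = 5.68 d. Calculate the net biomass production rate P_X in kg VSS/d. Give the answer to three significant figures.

P_X ≈ 48.1 kg VSS/d

Effluent substrate depends only on kinetics and SRT: S = K_s(1 + k_d θ_c) / [θ_c(Yk − k_d) − 1] = 63.2 × (1 + 0.0581 × 5.68) / [5.68 × (0.351 × 5.86 − 0.0581) − 1] = 84.06 / 10.35 = 8.119 mg/L.
The observed yield is Y_obs = Y/(1 + k_d·θ_c) = 0.351 / (1 + 0.0581 × 5.68) = 0.351 / 1.330 = 0.2639 g VSS per g bCOD removed.
Mass of bCOD removed per day: Q(S₀ − S) = 1140 × 159.9 g/m³ = 182.3 kg/d.
So the net sludge growth is P_X = 0.2639 × 182.3 = 48.10 kg VSS/d.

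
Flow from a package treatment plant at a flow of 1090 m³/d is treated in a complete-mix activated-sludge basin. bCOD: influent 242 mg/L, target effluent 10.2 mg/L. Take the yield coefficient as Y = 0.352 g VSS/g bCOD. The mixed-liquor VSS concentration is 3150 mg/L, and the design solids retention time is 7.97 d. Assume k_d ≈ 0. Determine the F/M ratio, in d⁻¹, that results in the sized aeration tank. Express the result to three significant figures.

V·X = Y·Q·ΔS·θ_c gives V = 0.352 × 1090 × (242 − 10.2) × 7.97 / 3150 = 225.0 m³.
F/M = Q·S₀ / (V·X) = 1090 × 242 / (225.0 × 3150) = 0.3721 g bCOD·(g VSS·d)⁻¹.

F/M ≈ 0.372 d⁻¹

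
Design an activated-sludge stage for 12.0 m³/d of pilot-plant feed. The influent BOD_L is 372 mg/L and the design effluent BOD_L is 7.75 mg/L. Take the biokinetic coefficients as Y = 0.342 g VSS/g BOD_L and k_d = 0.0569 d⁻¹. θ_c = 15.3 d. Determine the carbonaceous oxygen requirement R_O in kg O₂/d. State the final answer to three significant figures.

R_O ≈ 3.24 kg O₂/d

Correct the yield for decay: Y_obs = Y/(1 + k_d θ_c) = 0.342 / (1 + 0.0569 × 15.3) = 0.342 / 1.871 = 0.1828.
ΔS = 372 − 7.75 = 364.2 mg/L, so the substrate removal rate is 12.0 × 364.2/1000 = 4.371 kg BOD_L/d.
Biomass synthesised: P_X = Y_obs × 4.371 = 0.7992 kg VSS/d.
R_O = Q·ΔS − 1.42 P_X = 4.371 − 1.135 = 3.236 kg O₂/d.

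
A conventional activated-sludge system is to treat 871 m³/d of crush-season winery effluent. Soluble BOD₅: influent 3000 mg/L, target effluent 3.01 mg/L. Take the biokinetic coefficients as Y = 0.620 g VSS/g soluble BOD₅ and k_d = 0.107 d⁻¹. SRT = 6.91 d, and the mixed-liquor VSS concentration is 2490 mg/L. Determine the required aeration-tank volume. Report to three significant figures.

Steady-state biomass mass balance: V·X·(1 + k_d·θ_c) = Y·Q·(S₀ − S)·θ_c, so V = 0.620 × 871 × (3000 − 3.01) × 6.91 / [2490 × (1 + 0.107 × 6.91)] = 1.12×10^7 / 4331 = 2582 m³.

V ≈ 2580 m³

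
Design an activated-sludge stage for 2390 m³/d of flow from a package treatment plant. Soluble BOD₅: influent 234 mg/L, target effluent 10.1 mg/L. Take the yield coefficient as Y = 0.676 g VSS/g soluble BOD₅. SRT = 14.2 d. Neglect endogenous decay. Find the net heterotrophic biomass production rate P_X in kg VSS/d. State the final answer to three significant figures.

P_X ≈ 362 kg VSS/d

Since k_d ≈ 0, Y_obs = Y = 0.676 g VSS/g soluble BOD₅.
Mass of soluble BOD₅ removed per day: Q(S₀ − S) = 2390 × 223.9 g/m³ = 535.1 kg/d.
So the net sludge growth is P_X = 0.6760 × 535.1 = 361.7 kg VSS/d.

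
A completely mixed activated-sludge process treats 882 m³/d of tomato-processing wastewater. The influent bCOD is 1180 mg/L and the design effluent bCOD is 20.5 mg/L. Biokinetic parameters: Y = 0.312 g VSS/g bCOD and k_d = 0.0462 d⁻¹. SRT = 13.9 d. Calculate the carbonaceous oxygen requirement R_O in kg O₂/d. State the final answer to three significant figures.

R_O ≈ 747 kg O₂/d

Observed yield with endogenous decay: Y_obs = Y / (1 + k_d·θ_c) = 0.312 / (1 + 0.0462 × 13.9) = 0.312 / 1.642 = 0.1900 g VSS/g bCOD.
ΔS = 1180 − 20.5 = 1160 mg/L, so the substrate removal rate is 882 × 1160/1000 = 1023 kg bCOD/d.
Biomass synthesised: P_X = Y_obs × 1023 = 194.3 kg VSS/d.
R_O = Q·ΔS − 1.42 P_X = 1023 − 275.9 = 746.8 kg O₂/d.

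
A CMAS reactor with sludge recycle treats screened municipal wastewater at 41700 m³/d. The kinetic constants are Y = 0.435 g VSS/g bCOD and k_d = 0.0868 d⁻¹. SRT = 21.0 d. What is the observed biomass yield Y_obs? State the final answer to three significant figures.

Y_obs ≈ 0.154 g VSS/g bCOD

Correct the yield for decay: Y_obs = Y/(1 + k_d θ_c) = 0.435 / (1 + 0.0868 × 21.0) = 0.435 / 2.823 = 0.1541.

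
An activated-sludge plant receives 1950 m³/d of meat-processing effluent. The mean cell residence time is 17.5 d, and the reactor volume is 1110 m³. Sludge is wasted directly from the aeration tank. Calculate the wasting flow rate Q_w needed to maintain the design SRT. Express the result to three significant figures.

Q_w ≈ 63.4 m³/d

For wasting at MLVSS concentration, Q_w = V/θ_c = 1110/17.5 = 63.43 m³/d.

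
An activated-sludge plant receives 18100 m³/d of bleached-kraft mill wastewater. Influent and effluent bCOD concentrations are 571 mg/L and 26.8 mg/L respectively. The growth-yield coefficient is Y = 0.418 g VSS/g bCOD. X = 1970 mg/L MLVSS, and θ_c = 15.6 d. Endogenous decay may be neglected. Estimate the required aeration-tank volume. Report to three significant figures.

V ≈ 32600 m³

With k_d = 0 the design equation reduces to V = Y Q (S₀−S) θ_c / X = 0.418 × 18100 × (571 − 26.8) × 15.6 / 1970 = 32604 m³.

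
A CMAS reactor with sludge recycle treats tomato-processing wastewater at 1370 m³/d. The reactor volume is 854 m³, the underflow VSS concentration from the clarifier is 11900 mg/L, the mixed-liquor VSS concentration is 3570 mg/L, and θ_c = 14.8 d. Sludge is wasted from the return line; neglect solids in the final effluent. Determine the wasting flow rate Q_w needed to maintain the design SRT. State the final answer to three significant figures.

Q_w = (V·X)/(θ_c X_r) = 854.0 × 3570 / (14.8 × 11900) = 17.31 m³/d.

Q_w ≈ 17.3 m³/d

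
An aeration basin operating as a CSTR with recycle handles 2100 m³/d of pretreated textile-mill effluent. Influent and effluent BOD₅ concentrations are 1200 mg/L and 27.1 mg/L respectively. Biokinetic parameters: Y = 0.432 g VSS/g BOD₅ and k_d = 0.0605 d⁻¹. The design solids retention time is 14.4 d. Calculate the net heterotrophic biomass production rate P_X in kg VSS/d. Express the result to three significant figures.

P_X ≈ 569 kg VSS/d

The observed yield is Y_obs = Y/(1 + k_d·θ_c) = 0.432 / (1 + 0.0605 × 14.4) = 0.432 / 1.871 = 0.2309 g VSS per g BOD₅ removed.
Q·(S₀ − S) = 2100 × (1200 − 27.1) × 10⁻³ = 2463 kg/d removed.
Biomass produced: P_X = Y_obs·Q·ΔS = 0.2309 × 2463 ≈ 568.6 kg VSS/d.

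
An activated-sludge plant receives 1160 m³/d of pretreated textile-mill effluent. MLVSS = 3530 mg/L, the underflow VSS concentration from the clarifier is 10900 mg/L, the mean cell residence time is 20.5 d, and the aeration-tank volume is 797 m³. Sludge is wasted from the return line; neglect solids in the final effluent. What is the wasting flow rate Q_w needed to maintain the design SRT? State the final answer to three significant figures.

θ_c = V·X/(Q_w·X_r) when wasting from the recycle, so Q_w = V·X/(θ_c·X_r) = 797.0 × 3530 / (20.5 × 10900) = 12.59 m³/d.

Q_w ≈ 12.6 m³/d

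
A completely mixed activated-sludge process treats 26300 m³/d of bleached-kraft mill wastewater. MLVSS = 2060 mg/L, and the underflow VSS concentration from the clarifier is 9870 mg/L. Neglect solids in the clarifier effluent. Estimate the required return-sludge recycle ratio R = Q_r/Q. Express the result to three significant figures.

R ≈ 0.264

Mass balance around the secondary clarifier (neglecting effluent solids): R = X / (X_r − X) = 2060 / (9870 − 2060) = 0.2638.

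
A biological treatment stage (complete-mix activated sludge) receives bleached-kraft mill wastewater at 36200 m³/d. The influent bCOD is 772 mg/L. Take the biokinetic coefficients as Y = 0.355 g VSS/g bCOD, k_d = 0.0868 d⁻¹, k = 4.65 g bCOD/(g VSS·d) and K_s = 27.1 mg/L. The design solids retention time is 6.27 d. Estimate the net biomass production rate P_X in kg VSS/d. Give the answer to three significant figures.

From the Monod/SRT balance for a CMAS, S = K_s·(1+k_d θ_c)/[θ_c·(Y k − k_d) − 1] = 27.1 × (1 + 0.0868 × 6.27) / [6.27 × (0.355 × 4.65 − 0.0868) − 1] = 41.85 / 8.806 = 4.752 mg/L.
The observed yield is Y_obs = Y/(1 + k_d·θ_c) = 0.355 / (1 + 0.0868 × 6.27) = 0.355 / 1.544 = 0.2299 g VSS per g bCOD removed.
Substrate removed = Q·(S₀ − S) = 36200 m³/d × (772 − 4.75) g/m³ = 2.78×10^7 g/d = 27774 kg/d.
Biomass produced: P_X = Y_obs·Q·ΔS = 0.2299 × 27774 ≈ 6385 kg VSS/d.

P_X ≈ 6380 kg VSS/d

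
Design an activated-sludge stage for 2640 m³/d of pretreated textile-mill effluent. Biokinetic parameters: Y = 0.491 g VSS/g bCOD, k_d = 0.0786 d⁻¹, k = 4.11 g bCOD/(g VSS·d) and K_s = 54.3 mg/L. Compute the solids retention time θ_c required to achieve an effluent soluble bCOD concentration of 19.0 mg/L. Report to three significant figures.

Specific growth rate at S = 19.0 mg/L: μ = YkS/(K_s+S) = 0.491·4.11·19.0/(54.3+19.0) = 0.5231 d⁻¹.
1/θ_c = 0.5231 − 0.0786 = 0.4445 d⁻¹, so θ_c = 2.250 d.

θ_c ≈ 2.25 d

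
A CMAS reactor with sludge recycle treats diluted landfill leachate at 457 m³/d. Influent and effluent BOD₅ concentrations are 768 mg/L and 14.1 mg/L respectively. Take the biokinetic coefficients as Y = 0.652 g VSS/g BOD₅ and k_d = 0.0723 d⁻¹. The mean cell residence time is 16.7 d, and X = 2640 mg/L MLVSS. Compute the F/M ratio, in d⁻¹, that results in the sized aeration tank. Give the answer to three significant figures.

Rearranging the biomass balance for a CMAS with decay, V = Y·Q·ΔS·θ_c / [X·(1+k_d θ_c)] = 0.652 × 457 × (768 − 14.1) × 16.7 / [2640 × (1 + 0.0723 × 16.7)] = 3.75×10^6 / 5828 = 643.7 m³.
F/M = Q·S₀ / (V·X) = 457 × 768 / (643.7 × 2640) = 0.2065 g BOD₅·(g VSS·d)⁻¹.

F/M ≈ 0.207 d⁻¹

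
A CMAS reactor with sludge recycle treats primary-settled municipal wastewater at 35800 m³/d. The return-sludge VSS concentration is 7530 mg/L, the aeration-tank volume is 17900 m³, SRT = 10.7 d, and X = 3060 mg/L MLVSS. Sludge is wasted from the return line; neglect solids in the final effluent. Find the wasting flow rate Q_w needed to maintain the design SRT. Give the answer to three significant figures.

Q_w ≈ 680 m³/d

θ_c = V·X/(Q_w·X_r) when wasting from the recycle, so Q_w = V·X/(θ_c·X_r) = 17900 × 3060 / (10.7 × 7530) = 679.8 m³/d.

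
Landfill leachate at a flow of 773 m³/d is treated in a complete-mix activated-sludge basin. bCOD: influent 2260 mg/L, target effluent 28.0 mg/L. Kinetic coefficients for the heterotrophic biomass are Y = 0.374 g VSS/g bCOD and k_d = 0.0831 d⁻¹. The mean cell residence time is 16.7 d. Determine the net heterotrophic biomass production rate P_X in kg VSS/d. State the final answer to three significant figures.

P_X ≈ 270 kg VSS/d

The observed yield is Y_obs = Y/(1 + k_d·θ_c) = 0.374 / (1 + 0.0831 × 16.7) = 0.374 / 2.388 = 0.1566 g VSS per g bCOD removed.
Mass of bCOD removed per day: Q(S₀ − S) = 773 × 2232 g/m³ = 1725 kg/d.
Biomass produced: P_X = Y_obs·Q·ΔS = 0.1566 × 1725 ≈ 270.2 kg VSS/d.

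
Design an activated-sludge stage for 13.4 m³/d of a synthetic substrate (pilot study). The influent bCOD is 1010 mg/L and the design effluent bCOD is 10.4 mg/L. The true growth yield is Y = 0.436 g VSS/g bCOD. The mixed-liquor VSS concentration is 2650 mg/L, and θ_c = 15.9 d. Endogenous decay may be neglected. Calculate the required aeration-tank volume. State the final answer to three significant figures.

Biomass mass balance (decay neglected): V·X = Y·Q·(S₀ − S)·θ_c, so V = 0.436 × 13.4 × (1010 − 10.4) × 15.9 / 2650 = 35.04 m³.

V ≈ 35.0 m³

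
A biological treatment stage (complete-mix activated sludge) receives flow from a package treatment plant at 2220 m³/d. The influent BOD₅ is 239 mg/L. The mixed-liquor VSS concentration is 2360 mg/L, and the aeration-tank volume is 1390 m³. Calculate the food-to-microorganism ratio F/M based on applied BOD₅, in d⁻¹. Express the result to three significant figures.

F/M ≈ 0.162 d⁻¹

Food-to-microorganism ratio F/M = Q S₀ / (V X) = 2220 × 239 / (1390 × 2360) = 0.1617 d⁻¹.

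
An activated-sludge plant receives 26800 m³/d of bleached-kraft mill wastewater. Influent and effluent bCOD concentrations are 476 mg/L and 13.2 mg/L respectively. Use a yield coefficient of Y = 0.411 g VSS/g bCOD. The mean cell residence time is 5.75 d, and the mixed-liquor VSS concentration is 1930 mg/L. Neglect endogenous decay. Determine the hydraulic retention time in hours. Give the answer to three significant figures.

With k_d = 0 the design equation reduces to V = Y Q (S₀−S) θ_c / X = 0.411 × 26800 × (476 − 13.2) × 5.75 / 1930 = 15187 m³.
Hydraulic retention time τ = V/Q = 15187 / 26800 = 0.5667 d = 13.60 h.

τ ≈ 13.6 h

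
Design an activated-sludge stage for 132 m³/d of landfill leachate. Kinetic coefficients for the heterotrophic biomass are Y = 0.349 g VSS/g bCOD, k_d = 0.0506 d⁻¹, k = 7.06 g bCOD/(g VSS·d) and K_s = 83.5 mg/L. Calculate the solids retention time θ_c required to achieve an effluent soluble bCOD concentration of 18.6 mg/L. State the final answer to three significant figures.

At the target effluent, Y k S/(K_s+S) = 0.349×7.06×18.6/102.1 = 0.4489 d⁻¹.
Then 1/θ_c = μ − k_d = 0.4489 − 0.0506 = 0.3983 d⁻¹, giving θ_c = 2.511 d.

θ_c ≈ 2.51 d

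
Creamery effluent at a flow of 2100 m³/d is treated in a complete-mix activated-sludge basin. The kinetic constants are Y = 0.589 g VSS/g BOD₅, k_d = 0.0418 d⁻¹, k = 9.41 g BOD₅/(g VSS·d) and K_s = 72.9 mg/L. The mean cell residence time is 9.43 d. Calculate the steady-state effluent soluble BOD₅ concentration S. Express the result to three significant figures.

From the Monod/SRT balance for a CMAS, S = K_s·(1+k_d θ_c)/[θ_c·(Y k − k_d) − 1] = 72.9 × (1 + 0.0418 × 9.43) / [9.43 × (0.589 × 9.41 − 0.0418) − 1] = 101.6 / 50.87 = 1.998 mg/L.

S ≈ 2.00 mg/L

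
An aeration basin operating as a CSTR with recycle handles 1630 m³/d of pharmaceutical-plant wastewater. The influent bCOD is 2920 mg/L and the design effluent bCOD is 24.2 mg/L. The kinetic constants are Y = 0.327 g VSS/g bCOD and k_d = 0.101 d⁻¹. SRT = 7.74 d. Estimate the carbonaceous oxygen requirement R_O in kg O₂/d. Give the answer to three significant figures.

R_O ≈ 3490 kg O₂/d

The observed yield is Y_obs = Y/(1 + k_d·θ_c) = 0.327 / (1 + 0.101 × 7.74) = 0.327 / 1.782 = 0.1835 g VSS per g bCOD removed.
Mass of bCOD removed per day: Q(S₀ − S) = 1630 × 2896 g/m³ = 4720 kg/d.
Biomass synthesised: P_X = Y_obs × 4720 = 866.3 kg VSS/d.
R_O = Q·(S₀ − S) − 1.42·P_X = 4720 − 1.42 × 866.3 = 3490 kg O₂/d.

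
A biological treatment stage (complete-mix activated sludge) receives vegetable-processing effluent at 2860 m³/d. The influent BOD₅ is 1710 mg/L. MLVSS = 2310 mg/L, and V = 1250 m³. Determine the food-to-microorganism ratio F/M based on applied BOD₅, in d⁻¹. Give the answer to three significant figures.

Food-to-microorganism ratio F/M = Q S₀ / (V X) = 2860 × 1710 / (1250 × 2310) = 1.694 d⁻¹.

F/M ≈ 1.69 d⁻¹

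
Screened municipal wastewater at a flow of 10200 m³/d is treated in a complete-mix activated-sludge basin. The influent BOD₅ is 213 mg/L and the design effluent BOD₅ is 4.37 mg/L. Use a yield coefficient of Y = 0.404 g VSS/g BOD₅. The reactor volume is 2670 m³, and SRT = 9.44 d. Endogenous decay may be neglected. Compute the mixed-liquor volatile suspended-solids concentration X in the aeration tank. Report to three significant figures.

X ≈ 3040 mg/L

From V·X = Y·Q·(S₀ − S)·θ_c (decay neglected): X = 0.404 × 10200 × (213 − 4.37) × 9.44 / 2670 = 3040 mg/L.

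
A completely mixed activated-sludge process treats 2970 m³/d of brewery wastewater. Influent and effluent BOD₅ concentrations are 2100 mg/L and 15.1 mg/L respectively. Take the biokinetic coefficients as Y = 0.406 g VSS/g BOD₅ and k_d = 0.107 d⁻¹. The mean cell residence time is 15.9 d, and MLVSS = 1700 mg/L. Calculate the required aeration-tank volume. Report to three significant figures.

From the SRT design equation V = Y Q (S₀−S) θ_c / [X (1 + k_d θ_c)] = 0.406 × 2970 × (2100 − 15.1) × 15.9 / [1700 × (1 + 0.107 × 15.9)] = 4×10^7 / 4592 = 8704 m³.

V ≈ 8700 m³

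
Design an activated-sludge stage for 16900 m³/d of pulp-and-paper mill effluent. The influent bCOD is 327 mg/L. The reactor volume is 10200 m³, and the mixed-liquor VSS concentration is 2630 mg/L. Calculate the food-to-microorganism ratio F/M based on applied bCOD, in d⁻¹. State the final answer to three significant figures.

F/M = applied load / biomass = Q·S₀/(V·X) = 16900 × 327 / (10200 × 2630) = 0.2060 d⁻¹.

F/M ≈ 0.206 d⁻¹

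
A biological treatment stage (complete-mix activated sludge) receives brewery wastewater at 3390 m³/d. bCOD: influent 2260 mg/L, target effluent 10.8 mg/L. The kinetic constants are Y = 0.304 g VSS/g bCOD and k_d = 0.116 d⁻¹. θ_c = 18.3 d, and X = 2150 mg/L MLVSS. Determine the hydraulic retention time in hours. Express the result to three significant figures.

τ ≈ 44.7 h

Rearranging the biomass balance for a CMAS with decay, V = Y·Q·ΔS·θ_c / [X·(1+k_d θ_c)] = 0.304 × 3390 × (2260 − 10.8) × 18.3 / [2150 × (1 + 0.116 × 18.3)] = 4.24×10^7 / 6714 = 6318 m³.
τ = V/Q = 6318/3390 = 1.864 d, or 44.73 h.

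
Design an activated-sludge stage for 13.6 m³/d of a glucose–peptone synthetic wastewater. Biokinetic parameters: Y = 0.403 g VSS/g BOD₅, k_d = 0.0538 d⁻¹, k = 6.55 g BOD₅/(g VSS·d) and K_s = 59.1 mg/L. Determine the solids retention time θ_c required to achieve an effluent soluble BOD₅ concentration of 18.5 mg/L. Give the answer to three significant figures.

θ_c ≈ 1.74 d

From 1/θ_c = Y·k·S/(K_s + S) − k_d: Y·k·S/(K_s+S) = 0.403 × 6.55 × 18.5 / (59.1 + 18.5) = 0.6293 d⁻¹.
θ_c = 1/(μ − k_d) = 1/(0.6293 − 0.0538) = 1/0.5755 = 1.738 d.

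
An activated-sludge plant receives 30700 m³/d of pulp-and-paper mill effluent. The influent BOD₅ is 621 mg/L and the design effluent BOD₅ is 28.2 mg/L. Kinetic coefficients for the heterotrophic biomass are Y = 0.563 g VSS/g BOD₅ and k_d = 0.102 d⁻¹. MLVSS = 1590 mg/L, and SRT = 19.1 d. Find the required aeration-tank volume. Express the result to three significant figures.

From the SRT design equation V = Y Q (S₀−S) θ_c / [X (1 + k_d θ_c)] = 0.563 × 30700 × (621 − 28.2) × 19.1 / [1590 × (1 + 0.102 × 19.1)] = 1.96×10^8 / 4688 = 41748 m³.

V ≈ 41700 m³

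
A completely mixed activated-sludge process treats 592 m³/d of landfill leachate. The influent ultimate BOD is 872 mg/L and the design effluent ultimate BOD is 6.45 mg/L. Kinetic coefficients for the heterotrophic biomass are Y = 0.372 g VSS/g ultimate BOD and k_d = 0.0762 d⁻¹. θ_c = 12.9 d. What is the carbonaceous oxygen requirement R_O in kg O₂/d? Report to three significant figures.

R_O ≈ 376 kg O₂/d

Observed yield with endogenous decay: Y_obs = Y / (1 + k_d·θ_c) = 0.372 / (1 + 0.0762 × 12.9) = 0.372 / 1.983 = 0.1876 g VSS/g ultimate BOD.
Mass of ultimate BOD removed per day: Q(S₀ − S) = 592 × 865.5 g/m³ = 512.4 kg/d.
Net sludge production P_X = 0.1876 × 512.4 = 96.13 kg VSS/d.
Carbonaceous O₂ demand = substrate oxidised − cell-mass equivalent = 512.4 − 1.42 × 96.13 = 375.9 kg O₂/d.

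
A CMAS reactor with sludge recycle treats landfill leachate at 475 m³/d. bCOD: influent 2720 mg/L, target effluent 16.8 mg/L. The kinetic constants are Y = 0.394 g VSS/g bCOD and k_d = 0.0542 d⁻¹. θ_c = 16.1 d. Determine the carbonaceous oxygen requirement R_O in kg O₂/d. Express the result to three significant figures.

R_O ≈ 900 kg O₂/d

Observed yield with endogenous decay: Y_obs = Y / (1 + k_d·θ_c) = 0.394 / (1 + 0.0542 × 16.1) = 0.394 / 1.873 = 0.2104 g VSS/g bCOD.
Substrate removed = Q·(S₀ − S) = 475 m³/d × (2720 − 16.8) g/m³ = 1.28×10^6 g/d = 1284 kg/d.
Net sludge production P_X = 0.2104 × 1284 = 270.2 kg VSS/d.
R_O = Q·(S₀ − S) − 1.42·P_X = 1284 − 1.42 × 270.2 = 900.4 kg O₂/d.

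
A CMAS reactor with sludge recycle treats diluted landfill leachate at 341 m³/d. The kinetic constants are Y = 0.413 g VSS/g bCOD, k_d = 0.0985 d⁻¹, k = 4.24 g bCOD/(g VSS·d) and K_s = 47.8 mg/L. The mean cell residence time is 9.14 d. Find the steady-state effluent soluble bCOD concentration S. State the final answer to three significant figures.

Effluent substrate depends only on kinetics and SRT: S = K_s(1 + k_d θ_c) / [θ_c(Yk − k_d) − 1] = 47.8 × (1 + 0.0985 × 9.14) / [9.14 × (0.413 × 4.24 − 0.0985) − 1] = 90.83 / 14.10 = 6.440 mg/L.

S ≈ 6.44 mg/L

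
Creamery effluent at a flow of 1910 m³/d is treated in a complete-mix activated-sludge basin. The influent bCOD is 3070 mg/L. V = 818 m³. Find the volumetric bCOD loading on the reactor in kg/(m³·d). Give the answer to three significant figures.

L_v ≈ 7.17 kg bCOD/(m³·d)

Volumetric loading L_v = Q·S₀ / V = 1910 × 3070 g/m³ / 818.0 m³ = 7168 g/(m³·d) = 7.168 kg bCOD/(m³·d).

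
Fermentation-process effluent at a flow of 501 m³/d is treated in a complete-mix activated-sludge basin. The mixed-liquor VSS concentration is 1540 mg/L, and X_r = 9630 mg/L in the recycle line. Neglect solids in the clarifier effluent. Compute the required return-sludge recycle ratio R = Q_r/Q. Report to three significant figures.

R ≈ 0.190

Solids balance on the clarifier gives (1+R)X = R·X_r, so R = X/(X_r − X) = 1540 / (9630 − 1540) = 0.1904.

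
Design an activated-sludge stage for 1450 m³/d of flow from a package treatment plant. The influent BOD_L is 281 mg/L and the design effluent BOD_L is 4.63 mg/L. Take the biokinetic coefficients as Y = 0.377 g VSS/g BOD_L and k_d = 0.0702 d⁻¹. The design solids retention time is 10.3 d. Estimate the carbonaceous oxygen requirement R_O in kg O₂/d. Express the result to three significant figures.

R_O ≈ 276 kg O₂/d

The observed yield is Y_obs = Y/(1 + k_d·θ_c) = 0.377 / (1 + 0.0702 × 10.3) = 0.377 / 1.723 = 0.2188 g VSS per g BOD_L removed.
Q·(S₀ − S) = 1450 × (281 − 4.63) × 10⁻³ = 400.7 kg/d removed.
Biomass synthesised: P_X = Y_obs × 400.7 = 87.68 kg VSS/d.
R_O = Q·ΔS − 1.42 P_X = 400.7 − 124.5 = 276.2 kg O₂/d.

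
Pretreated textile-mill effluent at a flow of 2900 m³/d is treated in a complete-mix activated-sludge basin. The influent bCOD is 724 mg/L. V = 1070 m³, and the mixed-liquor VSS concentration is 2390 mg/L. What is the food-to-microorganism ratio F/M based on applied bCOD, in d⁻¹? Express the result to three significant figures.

F/M ≈ 0.821 d⁻¹

Food-to-microorganism ratio F/M = Q S₀ / (V X) = 2900 × 724 / (1070 × 2390) = 0.8210 d⁻¹.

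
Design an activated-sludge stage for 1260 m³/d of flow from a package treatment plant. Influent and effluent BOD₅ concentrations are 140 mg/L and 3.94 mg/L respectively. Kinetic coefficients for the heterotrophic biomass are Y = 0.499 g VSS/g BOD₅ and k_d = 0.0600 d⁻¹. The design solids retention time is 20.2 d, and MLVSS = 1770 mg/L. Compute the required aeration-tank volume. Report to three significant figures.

V ≈ 441 m³

Steady-state biomass mass balance: V·X·(1 + k_d·θ_c) = Y·Q·(S₀ − S)·θ_c, so V = 0.499 × 1260 × (140 − 3.94) × 20.2 / [1770 × (1 + 0.0600 × 20.2)] = 1.73×10^6 / 3915 = 441.4 m³.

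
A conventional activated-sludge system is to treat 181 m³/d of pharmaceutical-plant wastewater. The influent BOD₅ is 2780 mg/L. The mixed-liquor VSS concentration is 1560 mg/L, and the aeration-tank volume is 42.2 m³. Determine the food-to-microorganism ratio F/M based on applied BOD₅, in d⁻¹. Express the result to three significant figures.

F/M = applied load / biomass = Q·S₀/(V·X) = 181 × 2780 / (42.20 × 1560) = 7.643 d⁻¹.

F/M ≈ 7.64 d⁻¹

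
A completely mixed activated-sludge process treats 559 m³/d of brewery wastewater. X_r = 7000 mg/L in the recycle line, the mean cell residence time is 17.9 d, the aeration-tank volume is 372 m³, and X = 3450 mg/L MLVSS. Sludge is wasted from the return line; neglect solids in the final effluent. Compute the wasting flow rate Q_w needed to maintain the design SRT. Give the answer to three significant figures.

Q_w = (V·X)/(θ_c X_r) = 372.0 × 3450 / (17.9 × 7000) = 10.24 m³/d.

Q_w ≈ 10.2 m³/d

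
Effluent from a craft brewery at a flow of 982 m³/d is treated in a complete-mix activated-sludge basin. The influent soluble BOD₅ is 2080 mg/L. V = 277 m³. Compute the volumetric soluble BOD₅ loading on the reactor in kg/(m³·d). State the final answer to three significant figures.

Volumetric loading L_v = Q·S₀ / V = 982 × 2080 g/m³ / 277.0 m³ = 7374 g/(m³·d) = 7.374 kg soluble BOD₅/(m³·d).

L_v ≈ 7.37 kg soluble BOD₅/(m³·d)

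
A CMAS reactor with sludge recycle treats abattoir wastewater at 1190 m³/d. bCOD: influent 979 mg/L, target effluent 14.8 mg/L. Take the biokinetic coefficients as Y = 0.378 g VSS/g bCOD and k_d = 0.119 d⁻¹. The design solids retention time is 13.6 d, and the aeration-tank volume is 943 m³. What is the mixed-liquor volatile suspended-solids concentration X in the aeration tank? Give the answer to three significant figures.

X = Y·Q·ΔS·θ_c / [V·(1 + k_d θ_c)] = 0.378 × 1190 × (979 − 14.8) × 13.6 / [943 × (1 + 0.119 × 13.6)] = 2389 mg/L.

X ≈ 2390 mg/L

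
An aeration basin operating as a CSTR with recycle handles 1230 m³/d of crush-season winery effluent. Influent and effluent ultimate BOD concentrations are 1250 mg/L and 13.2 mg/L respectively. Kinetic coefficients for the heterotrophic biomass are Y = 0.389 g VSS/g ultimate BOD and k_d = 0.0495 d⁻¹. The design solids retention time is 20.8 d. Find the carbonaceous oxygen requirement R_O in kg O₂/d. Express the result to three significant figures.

R_O ≈ 1110 kg O₂/d

Correct the yield for decay: Y_obs = Y/(1 + k_d θ_c) = 0.389 / (1 + 0.0495 × 20.8) = 0.389 / 2.030 = 0.1917.
ΔS = 1250 − 13.2 = 1237 mg/L, so the substrate removal rate is 1230 × 1237/1000 = 1521 kg ultimate BOD/d.
Biomass synthesised: P_X = Y_obs × 1521 = 291.6 kg VSS/d.
R_O = Q·(S₀ − S) − 1.42·P_X = 1521 − 1.42 × 291.6 = 1107 kg O₂/d.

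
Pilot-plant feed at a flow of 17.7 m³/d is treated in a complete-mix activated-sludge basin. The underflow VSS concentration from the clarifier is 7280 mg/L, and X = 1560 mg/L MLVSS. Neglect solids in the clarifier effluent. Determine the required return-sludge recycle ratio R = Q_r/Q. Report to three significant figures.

R ≈ 0.273

Solids balance on the clarifier gives (1+R)X = R·X_r, so R = X/(X_r − X) = 1560 / (7280 − 1560) = 0.2727.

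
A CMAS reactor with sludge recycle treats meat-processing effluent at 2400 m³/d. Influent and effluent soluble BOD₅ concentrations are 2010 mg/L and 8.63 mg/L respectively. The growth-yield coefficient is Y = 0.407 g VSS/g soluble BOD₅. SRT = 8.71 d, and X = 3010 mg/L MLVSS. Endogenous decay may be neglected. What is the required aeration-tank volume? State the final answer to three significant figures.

V·X = Y·Q·ΔS·θ_c gives V = 0.407 × 2400 × (2010 − 8.63) × 8.71 / 3010 = 5657 m³.

V ≈ 5660 m³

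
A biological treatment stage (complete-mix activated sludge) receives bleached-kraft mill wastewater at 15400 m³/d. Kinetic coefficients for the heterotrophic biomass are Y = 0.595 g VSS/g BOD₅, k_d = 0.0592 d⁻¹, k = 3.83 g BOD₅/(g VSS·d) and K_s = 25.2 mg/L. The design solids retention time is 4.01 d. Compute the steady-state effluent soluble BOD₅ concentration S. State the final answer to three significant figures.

S ≈ 3.95 mg/L

Effluent substrate depends only on kinetics and SRT: S = K_s(1 + k_d θ_c) / [θ_c(Yk − k_d) − 1] = 25.2 × (1 + 0.0592 × 4.01) / [4.01 × (0.595 × 3.83 − 0.0592) − 1] = 31.18 / 7.901 = 3.947 mg/L.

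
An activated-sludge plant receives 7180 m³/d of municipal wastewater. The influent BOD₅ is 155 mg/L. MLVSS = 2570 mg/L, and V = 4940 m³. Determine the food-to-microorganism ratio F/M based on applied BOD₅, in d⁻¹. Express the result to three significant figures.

F/M ≈ 0.0877 d⁻¹

Food-to-microorganism ratio F/M = Q S₀ / (V X) = 7180 × 155 / (4940 × 2570) = 0.08766 d⁻¹.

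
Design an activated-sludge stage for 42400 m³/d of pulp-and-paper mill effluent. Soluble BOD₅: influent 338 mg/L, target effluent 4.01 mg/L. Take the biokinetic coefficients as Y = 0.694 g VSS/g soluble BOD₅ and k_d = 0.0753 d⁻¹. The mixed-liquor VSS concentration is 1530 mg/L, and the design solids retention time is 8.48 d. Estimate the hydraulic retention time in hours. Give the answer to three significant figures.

τ ≈ 18.8 h

From the SRT design equation V = Y Q (S₀−S) θ_c / [X (1 + k_d θ_c)] = 0.694 × 42400 × (338 − 4.01) × 8.48 / [1530 × (1 + 0.0753 × 8.48)] = 8.33×10^7 / 2507 = 33243 m³.
Hydraulic retention time τ = V/Q = 33243 / 42400 = 0.7840 d = 18.82 h.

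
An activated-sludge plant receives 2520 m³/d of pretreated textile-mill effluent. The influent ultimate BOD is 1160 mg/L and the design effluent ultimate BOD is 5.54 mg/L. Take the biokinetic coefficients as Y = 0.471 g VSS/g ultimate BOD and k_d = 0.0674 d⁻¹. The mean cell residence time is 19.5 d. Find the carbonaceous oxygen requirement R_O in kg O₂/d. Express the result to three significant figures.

The observed yield is Y_obs = Y/(1 + k_d·θ_c) = 0.471 / (1 + 0.0674 × 19.5) = 0.471 / 2.314 = 0.2035 g VSS per g ultimate BOD removed.
ΔS = 1160 − 5.54 = 1154 mg/L, so the substrate removal rate is 2520 × 1154/1000 = 2909 kg ultimate BOD/d.
P_X = Y_obs·Q·(S₀ − S) = 0.2035 × 2909 = 592.1 kg VSS/d.
R_O = Q·(S₀ − S) − 1.42·P_X = 2909 − 1.42 × 592.1 = 2068 kg O₂/d.

R_O ≈ 2070 kg O₂/d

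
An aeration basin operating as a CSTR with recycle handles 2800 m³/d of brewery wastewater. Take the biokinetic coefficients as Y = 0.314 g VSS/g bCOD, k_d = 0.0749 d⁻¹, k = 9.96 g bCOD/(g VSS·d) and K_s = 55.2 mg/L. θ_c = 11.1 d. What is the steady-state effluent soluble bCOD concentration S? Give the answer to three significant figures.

S ≈ 3.07 mg/L

For a completely mixed reactor with recycle the Lawrence–McCarty relation gives S = K_s·(1 + k_d·θ_c) / [θ_c·(Y·k − k_d) − 1] = 55.2 × (1 + 0.0749 × 11.1) / [11.1 × (0.314 × 9.96 − 0.0749) − 1] = 101.1 / 32.88 = 3.074 mg/L.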